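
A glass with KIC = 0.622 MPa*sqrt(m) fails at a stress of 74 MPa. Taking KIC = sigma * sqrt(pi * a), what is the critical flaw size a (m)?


Rearrange KIC = sigma * sqrt(pi * a):
  sqrt(pi * a) = KIC / sigma
  sqrt(pi * a) = 0.622 / 74 = 0.008405
  a = (KIC / sigma)^2 / pi
  a = 0.008405^2 / pi = 0.0000225 m

0.0000225 m


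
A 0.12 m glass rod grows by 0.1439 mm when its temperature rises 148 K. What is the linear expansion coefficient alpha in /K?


Rearrange dL = alpha * L0 * dT for alpha:
  alpha = dL / (L0 * dT)
  alpha = (0.1439 / 1000) / (0.12 * 148) = 0.000008102 /K = 8.102 x 10^-6 /K

8.102 x 10^-6 /K


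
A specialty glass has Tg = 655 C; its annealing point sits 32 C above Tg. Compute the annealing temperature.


The annealing temperature is Tg plus the offset:
  T_anneal = 655 + 32 = 687 C

687 C


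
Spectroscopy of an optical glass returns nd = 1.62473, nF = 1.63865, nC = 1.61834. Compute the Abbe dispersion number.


Abbe number formula: Vd = (nd - 1) / (nF - nC)
  nd - 1 = 1.62473 - 1 = 0.62473
  nF - nC = 1.63865 - 1.61834 = 0.02031
  Vd = 0.62473 / 0.02031 = 30.76

30.76


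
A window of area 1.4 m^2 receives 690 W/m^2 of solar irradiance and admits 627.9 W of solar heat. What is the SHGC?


Rearrange Q = Area * SHGC * Irradiance:
  SHGC = Q / (Area * Irradiance)
  SHGC = 627.9 / (1.4 * 690) = 0.65

0.65


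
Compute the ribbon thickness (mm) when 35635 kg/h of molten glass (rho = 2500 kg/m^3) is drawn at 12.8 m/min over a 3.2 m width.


Ribbon cross-section from mass balance:
  Volume rate = throughput / density = 35635 / 2500 = 14.254 m^3/h
  thickness = volume rate / (speed * 60 * width), i.e.
  thickness = throughput / (60 * speed * width * density) * 1000
  thickness = 35635 / (60 * 12.8 * 3.2 * 2500) * 1000 = 5.8 mm

5.8 mm


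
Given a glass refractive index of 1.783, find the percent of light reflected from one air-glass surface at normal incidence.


Fresnel reflectance at normal incidence:
  R = ((n - 1)/(n + 1))^2
  (n - 1)/(n + 1) = (1.783 - 1)/(1.783 + 1) = 0.281351
  R = 0.281351^2 = 0.0791584
  R(%) = 0.0791584 * 100 = 7.916%

7.916%


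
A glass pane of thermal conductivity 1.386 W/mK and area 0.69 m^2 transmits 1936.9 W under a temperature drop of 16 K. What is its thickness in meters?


Fourier's law: t = k * A * dT / Q
  t = 1.386 * 0.69 * 16 / 1936.9
  t = 15.30144 / 1936.9 = 0.0079 m

0.0079 m


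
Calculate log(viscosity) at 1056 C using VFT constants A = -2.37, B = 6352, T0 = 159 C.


VFT equation: log(eta) = A + B / (T - T0)
  T - T0 = 1056 - 159 = 897
  B / (T - T0) = 6352 / 897 = 7.081
  log(eta) = -2.37 + 7.081 = 4.711

4.711


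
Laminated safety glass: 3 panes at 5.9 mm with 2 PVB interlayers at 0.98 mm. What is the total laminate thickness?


Total thickness = glass contribution + PVB contribution
  Glass: 3 * 5.9 = 17.7 mm
  PVB: 2 * 0.98 = 1.96 mm
  Total = 17.7 + 1.96 = 19.66 mm

19.66 mm


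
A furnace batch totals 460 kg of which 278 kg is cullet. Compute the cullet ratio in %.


Cullet ratio = (cullet mass / total batch mass) * 100
  Ratio = 278 / 460 * 100 = 60.43%

60.43%


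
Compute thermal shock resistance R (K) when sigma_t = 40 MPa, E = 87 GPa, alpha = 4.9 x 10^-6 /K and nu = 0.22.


Thermal shock resistance: R = sigma * (1 - nu) / (E * alpha)
  Numerator = 40 * (1 - 0.22) = 31.2
  Denominator = 87 * 1000 * (4.9 x 10^-6) = 0.4263
  R = 31.2 / 0.4263 = 73.2 K

73.2 K


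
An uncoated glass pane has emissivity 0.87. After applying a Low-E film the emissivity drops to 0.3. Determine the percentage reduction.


Percentage reduction = (1 - coated/uncoated) * 100
  Ratio = 0.3 / 0.87 = 0.3448
  Reduction = (1 - 0.3448) * 100 = 65.5%

65.5%


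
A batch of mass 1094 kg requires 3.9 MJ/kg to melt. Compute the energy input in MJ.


Total energy = mass * specific energy
  E = 1094 * 3.9 = 4266.6 MJ

4266.6 MJ


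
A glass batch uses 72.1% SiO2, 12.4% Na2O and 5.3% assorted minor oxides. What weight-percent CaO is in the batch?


Pieces sum to 100%:
  CaO = 100 - (SiO2 + Na2O + others)
  CaO = 100 - (72.1 + 12.4 + 5.3) = 10.2%

10.2%


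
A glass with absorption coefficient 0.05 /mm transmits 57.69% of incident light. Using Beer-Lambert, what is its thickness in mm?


Rearrange T = exp(-alpha * thickness):
  thickness = -ln(T) / alpha
  T = 57.69/100 = 0.5769
  ln(T) = -0.55009
  -ln(T) = 0.55009
  thickness = 0.55009 / 0.05 = 11.0 mm

11.0 mm


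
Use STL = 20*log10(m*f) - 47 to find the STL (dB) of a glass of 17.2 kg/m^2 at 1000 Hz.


Mass law: STL = 20 * log10(m * f) - 47
  m * f = 17.2 * 1000 = 17200
  log10(17200) = 4.23553
  STL = 20 * 4.23553 - 47 = 84.7106 - 47 = 37.7 dB

37.7 dB


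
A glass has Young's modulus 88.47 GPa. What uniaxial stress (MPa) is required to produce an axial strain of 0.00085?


Rearrange E = sigma / epsilon:
  sigma = E * epsilon
  E (MPa) = 88.47 * 1000 = 88470
  sigma = 88470 * 0.00085 = 75.2 MPa

75.2 MPa


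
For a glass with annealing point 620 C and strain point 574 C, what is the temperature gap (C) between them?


Gap = T_anneal - T_strain:
  gap = 620 - 574 = 46 C

46 C


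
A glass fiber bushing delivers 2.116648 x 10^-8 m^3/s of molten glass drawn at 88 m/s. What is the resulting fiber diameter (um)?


Cross-sectional area from continuity:
  A = Q / v = 2.116648 x 10^-8 / 88 = 2.405282 x 10^-10 m^2
Diameter from circular cross-section:
  d = sqrt(4A / pi) * 10^6 (m -> um)
  d = sqrt(4 * 2.405282 x 10^-10 / pi) * 10^6 = 17.5 um

17.5 um


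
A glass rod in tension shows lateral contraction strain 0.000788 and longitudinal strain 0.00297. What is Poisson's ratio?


Poisson's ratio: nu = lateral strain / axial strain
  nu = 0.000788 / 0.00297 = 0.2653

0.2653


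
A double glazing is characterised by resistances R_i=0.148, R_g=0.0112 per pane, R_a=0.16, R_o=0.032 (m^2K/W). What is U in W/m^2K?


Total thermal resistance (series):
  R_total = R_in + R_glass + R_air + R_glass + R_out
  R_total = 0.148 + 0.0112 + 0.16 + 0.0112 + 0.032 = 0.3624 m^2K/W
U-value = 1 / R_total = 1 / 0.3624 = 2.759 W/m^2K

2.759 W/m^2K


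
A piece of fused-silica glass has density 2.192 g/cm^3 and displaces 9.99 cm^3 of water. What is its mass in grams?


Rearrange rho = m / V:
  m = rho * V
  m = 2.192 * 9.99 = 21.898 g

21.898 g


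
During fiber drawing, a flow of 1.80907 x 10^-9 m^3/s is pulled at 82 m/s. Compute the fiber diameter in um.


Cross-sectional area from continuity:
  A = Q / v = 1.80907 x 10^-9 / 82 = 2.206183 x 10^-11 m^2
Diameter from circular cross-section:
  d = sqrt(4A / pi) * 10^6 (m -> um)
  d = sqrt(4 * 2.206183 x 10^-11 / pi) * 10^6 = 5.3 um

5.3 um


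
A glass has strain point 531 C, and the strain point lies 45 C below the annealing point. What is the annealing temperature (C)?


T_anneal = T_strain + gap:
  T_anneal = 531 + 45 = 576 C

576 C


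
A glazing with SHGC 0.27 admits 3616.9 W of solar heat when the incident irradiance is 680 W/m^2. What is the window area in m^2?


Rearrange Q = Area * SHGC * Irradiance:
  Area = Q / (SHGC * Irradiance)
  Area = 3616.9 / (0.27 * 680) = 19.7 m^2

19.7 m^2


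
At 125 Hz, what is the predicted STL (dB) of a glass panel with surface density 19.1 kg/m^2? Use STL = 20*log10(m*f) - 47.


Mass law: STL = 20 * log10(m * f) - 47
  m * f = 19.1 * 125 = 2387.5
  log10(2387.5) = 3.37794
  STL = 20 * 3.37794 - 47 = 67.5588 - 47 = 20.6 dB

20.6 dB


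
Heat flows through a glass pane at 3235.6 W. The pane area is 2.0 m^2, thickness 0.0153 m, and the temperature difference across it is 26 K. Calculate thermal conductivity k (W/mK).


Fourier's law rearranged: k = Q * t / (A * dT)
  Numerator = 3235.6 * 0.0153 = 49.50468
  Denominator = 2.0 * 26 = 52.0
  k = 49.50468 / 52.0 = 0.952 W/mK

0.952 W/mK


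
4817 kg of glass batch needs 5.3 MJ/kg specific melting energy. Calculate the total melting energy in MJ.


Total energy = mass * specific energy
  E = 4817 * 5.3 = 25530.1 MJ

25530.1 MJ


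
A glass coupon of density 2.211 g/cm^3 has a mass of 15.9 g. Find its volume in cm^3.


Rearrange rho = m / V:
  V = m / rho
  V = 15.9 / 2.211 = 7.191 cm^3

7.191 cm^3


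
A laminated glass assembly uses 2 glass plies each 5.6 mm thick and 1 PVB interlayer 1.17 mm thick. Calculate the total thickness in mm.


Total thickness = glass contribution + PVB contribution
  Glass: 2 * 5.6 = 11.2 mm
  PVB: 1 * 1.17 = 1.17 mm
  Total = 11.2 + 1.17 = 12.37 mm

12.37 mm


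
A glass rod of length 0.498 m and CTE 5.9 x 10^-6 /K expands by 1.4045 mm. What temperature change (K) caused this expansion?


Rearrange dL = alpha * L0 * dT for dT:
  dT = dL / (alpha * L0)
  dL (m) = 1.4045 / 1000 = 0.0014045
  dT = 0.0014045 / ((5.9 x 10^-6) * 0.498) = 478.0 K

478.0 K


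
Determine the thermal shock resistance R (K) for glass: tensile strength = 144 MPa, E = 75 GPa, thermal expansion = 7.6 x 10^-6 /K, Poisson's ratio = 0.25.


Thermal shock resistance: R = sigma * (1 - nu) / (E * alpha)
  Numerator = 144 * (1 - 0.25) = 108.0
  Denominator = 75 * 1000 * (7.6 x 10^-6) = 0.57
  R = 108.0 / 0.57 = 189.5 K

189.5 K


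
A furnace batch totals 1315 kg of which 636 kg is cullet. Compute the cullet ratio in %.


Cullet ratio = (cullet mass / total batch mass) * 100
  Ratio = 636 / 1315 * 100 = 48.37%

48.37%


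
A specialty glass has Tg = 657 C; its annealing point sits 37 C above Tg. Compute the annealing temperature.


The annealing temperature is Tg plus the offset:
  T_anneal = 657 + 37 = 694 C

694 C


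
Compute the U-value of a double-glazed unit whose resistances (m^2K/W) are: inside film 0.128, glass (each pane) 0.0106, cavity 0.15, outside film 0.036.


Total thermal resistance (series):
  R_total = R_in + R_glass + R_air + R_glass + R_out
  R_total = 0.128 + 0.0106 + 0.15 + 0.0106 + 0.036 = 0.3352 m^2K/W
U-value = 1 / R_total = 1 / 0.3352 = 2.983 W/m^2K

2.983 W/m^2K


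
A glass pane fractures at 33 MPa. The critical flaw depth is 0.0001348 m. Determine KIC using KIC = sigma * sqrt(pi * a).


Fracture toughness: KIC = sigma * sqrt(pi * a)
  pi * a = pi * 0.0001348 = 0.000423487
  sqrt(pi * a) = 0.020579
  KIC = 33 * 0.020579 = 0.679 MPa*sqrt(m)

0.679 MPa*sqrt(m)


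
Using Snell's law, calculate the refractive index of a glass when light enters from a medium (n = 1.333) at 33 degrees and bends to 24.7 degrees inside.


Apply Snell's law: n1 * sin(theta1) = n2 * sin(theta2)
  n2 = n1 * sin(theta1) / sin(theta2)
  sin(33) = 0.544639
  sin(24.7) = 0.417867
  n2 = 1.333 * 0.544639 / 0.417867 = 1.7374

1.7374


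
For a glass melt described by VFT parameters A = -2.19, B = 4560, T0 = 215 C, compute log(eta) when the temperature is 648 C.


VFT equation: log(eta) = A + B / (T - T0)
  T - T0 = 648 - 215 = 433
  B / (T - T0) = 4560 / 433 = 10.531
  log(eta) = -2.19 + 10.531 = 8.341

8.341


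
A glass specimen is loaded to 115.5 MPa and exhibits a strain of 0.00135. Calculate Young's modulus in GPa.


Young's modulus: E = stress / strain
  E = 115.5 MPa / 0.00135 = 85555.56 MPa
Convert to GPa: 85555.56 / 1000 = 85.56 GPa

85.56 GPa


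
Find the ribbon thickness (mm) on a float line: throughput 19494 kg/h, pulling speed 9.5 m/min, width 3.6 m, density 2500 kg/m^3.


Ribbon cross-section from mass balance:
  Volume rate = throughput / density = 19494 / 2500 = 7.7976 m^3/h
  thickness = volume rate / (speed * 60 * width), i.e.
  thickness = throughput / (60 * speed * width * density) * 1000
  thickness = 19494 / (60 * 9.5 * 3.6 * 2500) * 1000 = 3.8 mm

3.8 mm


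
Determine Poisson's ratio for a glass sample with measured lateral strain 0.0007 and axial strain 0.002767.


Poisson's ratio: nu = lateral strain / axial strain
  nu = 0.0007 / 0.002767 = 0.253

0.253


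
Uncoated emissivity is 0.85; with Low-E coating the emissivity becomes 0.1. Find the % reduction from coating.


Percentage reduction = (1 - coated/uncoated) * 100
  Ratio = 0.1 / 0.85 = 0.1176
  Reduction = (1 - 0.1176) * 100 = 88.2%

88.2%


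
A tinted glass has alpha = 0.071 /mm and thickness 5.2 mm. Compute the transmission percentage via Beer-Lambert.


Beer-Lambert law: T = exp(-alpha * thickness)
  exponent = -0.071 * 5.2 = -0.3692
  T = exp(-0.3692) = 0.6913
  Percentage = 0.6913 * 100 = 69.13%

69.13%


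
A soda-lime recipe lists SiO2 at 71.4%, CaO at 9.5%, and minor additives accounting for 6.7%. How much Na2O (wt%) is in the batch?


Pieces sum to 100%:
  Na2O = 100 - (SiO2 + CaO + others)
  Na2O = 100 - (71.4 + 9.5 + 6.7) = 12.4%

12.4%


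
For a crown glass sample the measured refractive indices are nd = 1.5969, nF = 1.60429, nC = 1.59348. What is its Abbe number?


Abbe number formula: Vd = (nd - 1) / (nF - nC)
  nd - 1 = 1.5969 - 1 = 0.5969
  nF - nC = 1.60429 - 1.59348 = 0.01081
  Vd = 0.5969 / 0.01081 = 55.22

55.22


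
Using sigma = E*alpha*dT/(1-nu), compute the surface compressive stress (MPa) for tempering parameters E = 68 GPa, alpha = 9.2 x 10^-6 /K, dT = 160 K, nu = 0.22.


Tempering stress: sigma = E * alpha * dT / (1 - nu)
  E (MPa) = 68 * 1000 = 68000
  Numerator = 68000 * (9.2 x 10^-6) * 160 = 100.096
  Denominator = 1 - 0.22 = 0.78
  sigma = 100.096 / 0.78 = 128.3 MPa

128.3 MPa


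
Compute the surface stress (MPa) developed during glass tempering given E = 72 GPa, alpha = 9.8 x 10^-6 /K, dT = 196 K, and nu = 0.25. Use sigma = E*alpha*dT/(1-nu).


Tempering stress: sigma = E * alpha * dT / (1 - nu)
  E (MPa) = 72 * 1000 = 72000
  Numerator = 72000 * (9.8 x 10^-6) * 196 = 138.2976
  Denominator = 1 - 0.25 = 0.75
  sigma = 138.2976 / 0.75 = 184.4 MPa

184.4 MPa


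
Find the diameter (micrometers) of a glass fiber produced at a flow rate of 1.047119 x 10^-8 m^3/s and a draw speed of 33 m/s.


Cross-sectional area from continuity:
  A = Q / v = 1.047119 x 10^-8 / 33 = 3.173088 x 10^-10 m^2
Diameter from circular cross-section:
  d = sqrt(4A / pi) * 10^6 (m -> um)
  d = sqrt(4 * 3.173088 x 10^-10 / pi) * 10^6 = 20.1 um

20.1 um


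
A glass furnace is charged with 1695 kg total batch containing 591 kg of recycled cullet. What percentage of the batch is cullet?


Cullet ratio = (cullet mass / total batch mass) * 100
  Ratio = 591 / 1695 * 100 = 34.87%

34.87%


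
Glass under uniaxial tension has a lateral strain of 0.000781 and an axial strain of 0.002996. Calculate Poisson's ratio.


Poisson's ratio: nu = lateral strain / axial strain
  nu = 0.000781 / 0.002996 = 0.2607

0.2607


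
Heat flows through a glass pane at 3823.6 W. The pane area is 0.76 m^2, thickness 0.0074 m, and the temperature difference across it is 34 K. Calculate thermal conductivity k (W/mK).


Fourier's law rearranged: k = Q * t / (A * dT)
  Numerator = 3823.6 * 0.0074 = 28.29464
  Denominator = 0.76 * 34 = 25.84
  k = 28.29464 / 25.84 = 1.095 W/mK

1.095 W/mK


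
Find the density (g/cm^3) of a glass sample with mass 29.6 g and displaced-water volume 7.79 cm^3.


Use the definition of density:
  rho = mass / volume
  rho = 29.6 / 7.79 = 3.8 g/cm^3

3.8 g/cm^3


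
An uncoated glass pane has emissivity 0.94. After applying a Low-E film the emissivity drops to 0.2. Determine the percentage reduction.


Percentage reduction = (1 - coated/uncoated) * 100
  Ratio = 0.2 / 0.94 = 0.2128
  Reduction = (1 - 0.2128) * 100 = 78.7%

78.7%


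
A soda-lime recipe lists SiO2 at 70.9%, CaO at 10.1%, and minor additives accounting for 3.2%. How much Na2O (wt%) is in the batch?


Pieces sum to 100%:
  Na2O = 100 - (SiO2 + CaO + others)
  Na2O = 100 - (70.9 + 10.1 + 3.2) = 15.8%

15.8%


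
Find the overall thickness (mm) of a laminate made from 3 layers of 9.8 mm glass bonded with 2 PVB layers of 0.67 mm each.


Total thickness = glass contribution + PVB contribution
  Glass: 3 * 9.8 = 29.4 mm
  PVB: 2 * 0.67 = 1.34 mm
  Total = 29.4 + 1.34 = 30.74 mm

30.74 mm


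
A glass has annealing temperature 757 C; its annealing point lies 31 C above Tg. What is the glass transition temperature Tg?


Rearrange T_anneal = Tg + offset for Tg:
  Tg = T_anneal - offset = 757 - 31 = 726 C

726 C


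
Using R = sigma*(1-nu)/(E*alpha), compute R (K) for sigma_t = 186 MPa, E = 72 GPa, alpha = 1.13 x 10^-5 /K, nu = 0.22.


Thermal shock resistance: R = sigma * (1 - nu) / (E * alpha)
  Numerator = 186 * (1 - 0.22) = 145.08
  Denominator = 72 * 1000 * (1.13 x 10^-5) = 0.8136
  R = 145.08 / 0.8136 = 178.3 K

178.3 K


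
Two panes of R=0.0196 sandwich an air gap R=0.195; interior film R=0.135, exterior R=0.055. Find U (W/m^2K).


Total thermal resistance (series):
  R_total = R_in + R_glass + R_air + R_glass + R_out
  R_total = 0.135 + 0.0196 + 0.195 + 0.0196 + 0.055 = 0.4242 m^2K/W
U-value = 1 / R_total = 1 / 0.4242 = 2.357 W/m^2K

2.357 W/m^2K


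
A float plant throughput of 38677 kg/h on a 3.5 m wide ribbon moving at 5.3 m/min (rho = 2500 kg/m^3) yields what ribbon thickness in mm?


Ribbon cross-section from mass balance:
  Volume rate = throughput / density = 38677 / 2500 = 15.4708 m^3/h
  thickness = volume rate / (speed * 60 * width), i.e.
  thickness = throughput / (60 * speed * width * density) * 1000
  thickness = 38677 / (60 * 5.3 * 3.5 * 2500) * 1000 = 13.9 mm

13.9 mm


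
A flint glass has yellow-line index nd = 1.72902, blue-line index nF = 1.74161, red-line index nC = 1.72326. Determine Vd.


Abbe number formula: Vd = (nd - 1) / (nF - nC)
  nd - 1 = 1.72902 - 1 = 0.72902
  nF - nC = 1.74161 - 1.72326 = 0.01835
  Vd = 0.72902 / 0.01835 = 39.73

39.73


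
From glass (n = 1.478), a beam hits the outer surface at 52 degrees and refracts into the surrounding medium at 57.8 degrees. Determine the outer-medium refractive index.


Apply Snell's law: n1 * sin(theta1) = n2 * sin(theta2)
  n2 = n1 * sin(theta1) / sin(theta2)
  sin(52) = 0.788011
  sin(57.8) = 0.846193
  n2 = 1.478 * 0.788011 / 0.846193 = 1.3764

1.3764


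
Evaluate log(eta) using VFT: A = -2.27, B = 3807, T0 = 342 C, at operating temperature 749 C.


VFT equation: log(eta) = A + B / (T - T0)
  T - T0 = 749 - 342 = 407
  B / (T - T0) = 3807 / 407 = 9.354
  log(eta) = -2.27 + 9.354 = 7.084

7.084


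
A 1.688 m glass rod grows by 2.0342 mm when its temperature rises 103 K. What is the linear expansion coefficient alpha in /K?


Rearrange dL = alpha * L0 * dT for alpha:
  alpha = dL / (L0 * dT)
  alpha = (2.0342 / 1000) / (1.688 * 103) = 0.0000117 /K = 1.17 x 10^-5 /K

1.17 x 10^-5 /K


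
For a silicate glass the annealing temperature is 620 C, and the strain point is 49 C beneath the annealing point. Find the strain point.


Strain point = annealing point - difference:
  T_strain = 620 - 49 = 571 C

571 C


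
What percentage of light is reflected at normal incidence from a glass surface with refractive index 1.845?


Fresnel reflectance at normal incidence:
  R = ((n - 1)/(n + 1))^2
  (n - 1)/(n + 1) = (1.845 - 1)/(1.845 + 1) = 0.297012
  R = 0.297012^2 = 0.0882161
  R(%) = 0.0882161 * 100 = 8.822%

8.822%


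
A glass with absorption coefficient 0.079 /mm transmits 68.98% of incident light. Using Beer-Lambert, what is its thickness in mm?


Rearrange T = exp(-alpha * thickness):
  thickness = -ln(T) / alpha
  T = 68.98/100 = 0.6898
  ln(T) = -0.37135
  -ln(T) = 0.37135
  thickness = 0.37135 / 0.079 = 4.7 mm

4.7 mm


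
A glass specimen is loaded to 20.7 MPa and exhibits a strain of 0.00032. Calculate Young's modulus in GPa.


Young's modulus: E = stress / strain
  E = 20.7 MPa / 0.00032 = 64687.5 MPa
Convert to GPa: 64687.5 / 1000 = 64.69 GPa

64.69 GPa


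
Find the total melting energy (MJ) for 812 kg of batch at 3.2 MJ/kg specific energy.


Total energy = mass * specific energy
  E = 812 * 3.2 = 2598.4 MJ

2598.4 MJ


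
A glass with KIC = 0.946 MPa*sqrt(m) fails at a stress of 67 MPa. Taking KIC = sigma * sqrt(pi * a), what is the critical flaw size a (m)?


Rearrange KIC = sigma * sqrt(pi * a):
  sqrt(pi * a) = KIC / sigma
  sqrt(pi * a) = 0.946 / 67 = 0.014119
  a = (KIC / sigma)^2 / pi
  a = 0.014119^2 / pi = 0.0000635 m

0.0000635 m


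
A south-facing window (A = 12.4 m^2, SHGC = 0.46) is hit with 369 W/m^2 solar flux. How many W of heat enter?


Solar heat gain: Q = Area * SHGC * Irradiance
  Q = 12.4 * 0.46 * 369 = 2104.8 W

2104.8 W


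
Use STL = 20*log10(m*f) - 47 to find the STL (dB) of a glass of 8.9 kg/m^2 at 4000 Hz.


Mass law: STL = 20 * log10(m * f) - 47
  m * f = 8.9 * 4000 = 35600
  log10(35600) = 4.55145
  STL = 20 * 4.55145 - 47 = 91.029 - 47 = 44.0 dB

44.0 dB


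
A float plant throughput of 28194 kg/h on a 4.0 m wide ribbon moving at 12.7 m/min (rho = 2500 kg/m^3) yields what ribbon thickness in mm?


Ribbon cross-section from mass balance:
  Volume rate = throughput / density = 28194 / 2500 = 11.2776 m^3/h
  thickness = volume rate / (speed * 60 * width), i.e.
  thickness = throughput / (60 * speed * width * density) * 1000
  thickness = 28194 / (60 * 12.7 * 4.0 * 2500) * 1000 = 3.7 mm

3.7 mm


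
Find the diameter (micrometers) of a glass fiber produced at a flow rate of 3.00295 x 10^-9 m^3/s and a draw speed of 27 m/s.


Cross-sectional area from continuity:
  A = Q / v = 3.00295 x 10^-9 / 27 = 1.112204 x 10^-10 m^2
Diameter from circular cross-section:
  d = sqrt(4A / pi) * 10^6 (m -> um)
  d = sqrt(4 * 1.112204 x 10^-10 / pi) * 10^6 = 11.9 um

11.9 um


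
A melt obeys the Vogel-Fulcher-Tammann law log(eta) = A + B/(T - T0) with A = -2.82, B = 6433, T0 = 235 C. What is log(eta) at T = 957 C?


VFT equation: log(eta) = A + B / (T - T0)
  T - T0 = 957 - 235 = 722
  B / (T - T0) = 6433 / 722 = 8.91
  log(eta) = -2.82 + 8.91 = 6.09

6.09


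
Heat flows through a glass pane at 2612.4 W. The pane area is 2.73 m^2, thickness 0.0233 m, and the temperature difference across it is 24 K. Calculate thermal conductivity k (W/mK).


Fourier's law rearranged: k = Q * t / (A * dT)
  Numerator = 2612.4 * 0.0233 = 60.86892
  Denominator = 2.73 * 24 = 65.52
  k = 60.86892 / 65.52 = 0.929 W/mK

0.929 W/mK


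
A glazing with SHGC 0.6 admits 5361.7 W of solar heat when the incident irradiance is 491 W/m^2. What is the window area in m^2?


Rearrange Q = Area * SHGC * Irradiance:
  Area = Q / (SHGC * Irradiance)
  Area = 5361.7 / (0.6 * 491) = 18.2 m^2

18.2 m^2


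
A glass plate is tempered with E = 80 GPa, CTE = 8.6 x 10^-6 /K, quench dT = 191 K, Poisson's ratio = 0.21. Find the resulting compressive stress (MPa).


Tempering stress: sigma = E * alpha * dT / (1 - nu)
  E (MPa) = 80 * 1000 = 80000
  Numerator = 80000 * (8.6 x 10^-6) * 191 = 131.408
  Denominator = 1 - 0.21 = 0.79
  sigma = 131.408 / 0.79 = 166.3 MPa

166.3 MPa


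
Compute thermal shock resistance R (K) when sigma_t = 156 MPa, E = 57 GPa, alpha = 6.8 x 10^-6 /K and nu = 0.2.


Thermal shock resistance: R = sigma * (1 - nu) / (E * alpha)
  Numerator = 156 * (1 - 0.2) = 124.8
  Denominator = 57 * 1000 * (6.8 x 10^-6) = 0.3876
  R = 124.8 / 0.3876 = 322.0 K

322.0 K


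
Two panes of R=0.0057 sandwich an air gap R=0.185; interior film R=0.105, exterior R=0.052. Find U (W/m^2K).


Total thermal resistance (series):
  R_total = R_in + R_glass + R_air + R_glass + R_out
  R_total = 0.105 + 0.0057 + 0.185 + 0.0057 + 0.052 = 0.3534 m^2K/W
U-value = 1 / R_total = 1 / 0.3534 = 2.83 W/m^2K

2.83 W/m^2K


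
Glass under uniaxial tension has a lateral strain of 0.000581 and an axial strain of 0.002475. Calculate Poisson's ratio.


Poisson's ratio: nu = lateral strain / axial strain
  nu = 0.000581 / 0.002475 = 0.2347

0.2347


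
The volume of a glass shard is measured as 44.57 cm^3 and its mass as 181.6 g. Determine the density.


Use the definition of density:
  rho = mass / volume
  rho = 181.6 / 44.57 = 4.074 g/cm^3

4.074 g/cm^3


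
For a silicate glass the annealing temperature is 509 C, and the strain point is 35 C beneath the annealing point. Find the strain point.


Strain point = annealing point - difference:
  T_strain = 509 - 35 = 474 C

474 C


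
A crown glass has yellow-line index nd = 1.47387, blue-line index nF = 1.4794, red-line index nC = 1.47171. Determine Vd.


Abbe number formula: Vd = (nd - 1) / (nF - nC)
  nd - 1 = 1.47387 - 1 = 0.47387
  nF - nC = 1.4794 - 1.47171 = 0.00769
  Vd = 0.47387 / 0.00769 = 61.62

61.62


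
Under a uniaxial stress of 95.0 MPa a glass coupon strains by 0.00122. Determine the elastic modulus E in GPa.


Young's modulus: E = stress / strain
  E = 95.0 MPa / 0.00122 = 77868.85 MPa
Convert to GPa: 77868.85 / 1000 = 77.87 GPa

77.87 GPa


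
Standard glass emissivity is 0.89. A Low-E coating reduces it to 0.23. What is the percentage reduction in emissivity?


Percentage reduction = (1 - coated/uncoated) * 100
  Ratio = 0.23 / 0.89 = 0.2584
  Reduction = (1 - 0.2584) * 100 = 74.2%

74.2%


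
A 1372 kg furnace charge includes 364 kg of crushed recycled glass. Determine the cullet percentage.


Cullet ratio = (cullet mass / total batch mass) * 100
  Ratio = 364 / 1372 * 100 = 26.53%

26.53%


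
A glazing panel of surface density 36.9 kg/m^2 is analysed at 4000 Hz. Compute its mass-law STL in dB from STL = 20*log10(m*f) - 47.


Mass law: STL = 20 * log10(m * f) - 47
  m * f = 36.9 * 4000 = 147600
  log10(147600) = 5.16909
  STL = 20 * 5.16909 - 47 = 103.3818 - 47 = 56.4 dB

56.4 dB


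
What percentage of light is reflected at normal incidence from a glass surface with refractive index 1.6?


Fresnel reflectance at normal incidence:
  R = ((n - 1)/(n + 1))^2
  (n - 1)/(n + 1) = (1.6 - 1)/(1.6 + 1) = 0.230769
  R = 0.230769^2 = 0.0532543
  R(%) = 0.0532543 * 100 = 5.325%

5.325%


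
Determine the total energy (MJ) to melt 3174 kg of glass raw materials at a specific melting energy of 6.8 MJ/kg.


Total energy = mass * specific energy
  E = 3174 * 6.8 = 21583.2 MJ

21583.2 MJ


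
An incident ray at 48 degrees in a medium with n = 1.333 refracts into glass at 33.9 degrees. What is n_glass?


Apply Snell's law: n1 * sin(theta1) = n2 * sin(theta2)
  n2 = n1 * sin(theta1) / sin(theta2)
  sin(48) = 0.743145
  sin(33.9) = 0.557745
  n2 = 1.333 * 0.743145 / 0.557745 = 1.7761

1.7761


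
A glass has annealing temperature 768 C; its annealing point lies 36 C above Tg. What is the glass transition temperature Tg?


Rearrange T_anneal = Tg + offset for Tg:
  Tg = T_anneal - offset = 768 - 36 = 732 C

732 C


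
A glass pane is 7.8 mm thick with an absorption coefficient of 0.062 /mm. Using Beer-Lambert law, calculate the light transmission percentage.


Beer-Lambert law: T = exp(-alpha * thickness)
  exponent = -0.062 * 7.8 = -0.4836
  T = exp(-0.4836) = 0.6166
  Percentage = 0.6166 * 100 = 61.66%

61.66%


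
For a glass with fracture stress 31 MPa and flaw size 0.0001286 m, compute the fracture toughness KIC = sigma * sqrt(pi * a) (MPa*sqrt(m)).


Fracture toughness: KIC = sigma * sqrt(pi * a)
  pi * a = pi * 0.0001286 = 0.000404009
  sqrt(pi * a) = 0.0201
  KIC = 31 * 0.0201 = 0.623 MPa*sqrt(m)

0.623 MPa*sqrt(m)


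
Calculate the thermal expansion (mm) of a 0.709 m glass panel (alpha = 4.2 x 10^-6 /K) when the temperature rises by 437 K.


Thermal expansion formula: dL = alpha * L0 * dT
  dL = (4.2 x 10^-6) * 0.709 * 437 = 0.0013013 m
Convert to mm: 0.0013013 * 1000 = 1.3013 mm

1.3013 mm


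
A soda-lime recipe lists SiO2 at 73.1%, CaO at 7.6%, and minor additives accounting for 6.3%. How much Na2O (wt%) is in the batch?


Pieces sum to 100%:
  Na2O = 100 - (SiO2 + CaO + others)
  Na2O = 100 - (73.1 + 7.6 + 6.3) = 13.0%

13.0%


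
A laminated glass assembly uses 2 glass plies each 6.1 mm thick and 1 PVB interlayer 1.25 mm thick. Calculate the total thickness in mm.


Total thickness = glass contribution + PVB contribution
  Glass: 2 * 6.1 = 12.2 mm
  PVB: 1 * 1.25 = 1.25 mm
  Total = 12.2 + 1.25 = 13.45 mm

13.45 mm


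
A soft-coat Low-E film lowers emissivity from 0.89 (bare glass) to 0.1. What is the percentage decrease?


Percentage reduction = (1 - coated/uncoated) * 100
  Ratio = 0.1 / 0.89 = 0.1124
  Reduction = (1 - 0.1124) * 100 = 88.8%

88.8%


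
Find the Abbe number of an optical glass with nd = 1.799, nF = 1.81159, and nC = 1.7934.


Abbe number formula: Vd = (nd - 1) / (nF - nC)
  nd - 1 = 1.799 - 1 = 0.799
  nF - nC = 1.81159 - 1.7934 = 0.01819
  Vd = 0.799 / 0.01819 = 43.93

43.93


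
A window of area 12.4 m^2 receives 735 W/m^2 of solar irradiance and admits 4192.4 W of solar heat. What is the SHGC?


Rearrange Q = Area * SHGC * Irradiance:
  SHGC = Q / (Area * Irradiance)
  SHGC = 4192.4 / (12.4 * 735) = 0.46

0.46


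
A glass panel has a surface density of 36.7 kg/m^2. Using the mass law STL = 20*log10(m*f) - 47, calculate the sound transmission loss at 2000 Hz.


Mass law: STL = 20 * log10(m * f) - 47
  m * f = 36.7 * 2000 = 73400
  log10(73400) = 4.8657
  STL = 20 * 4.8657 - 47 = 97.314 - 47 = 50.3 dB

50.3 dB


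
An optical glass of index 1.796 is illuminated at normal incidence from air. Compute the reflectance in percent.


Fresnel reflectance at normal incidence:
  R = ((n - 1)/(n + 1))^2
  (n - 1)/(n + 1) = (1.796 - 1)/(1.796 + 1) = 0.284692
  R = 0.284692^2 = 0.0810495
  R(%) = 0.0810495 * 100 = 8.105%

8.105%


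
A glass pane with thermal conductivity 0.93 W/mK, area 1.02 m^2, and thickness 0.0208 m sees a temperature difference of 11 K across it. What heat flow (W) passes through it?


Fourier's law: Q = k * A * dT / t
  Q = 0.93 * 1.02 * 11 / 0.0208
  Q = 10.4346 / 0.0208 = 501.7 W

501.7 W


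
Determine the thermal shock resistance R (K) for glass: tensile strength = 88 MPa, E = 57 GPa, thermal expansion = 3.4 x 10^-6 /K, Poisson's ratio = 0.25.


Thermal shock resistance: R = sigma * (1 - nu) / (E * alpha)
  Numerator = 88 * (1 - 0.25) = 66.0
  Denominator = 57 * 1000 * (3.4 x 10^-6) = 0.1938
  R = 66.0 / 0.1938 = 340.6 K

340.6 K


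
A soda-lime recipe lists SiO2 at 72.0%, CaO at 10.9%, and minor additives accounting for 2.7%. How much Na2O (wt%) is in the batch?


Pieces sum to 100%:
  Na2O = 100 - (SiO2 + CaO + others)
  Na2O = 100 - (72.0 + 10.9 + 2.7) = 14.4%

14.4%


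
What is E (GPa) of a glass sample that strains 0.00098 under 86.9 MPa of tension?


Young's modulus: E = stress / strain
  E = 86.9 MPa / 0.00098 = 88673.47 MPa
Convert to GPa: 88673.47 / 1000 = 88.67 GPa

88.67 GPa


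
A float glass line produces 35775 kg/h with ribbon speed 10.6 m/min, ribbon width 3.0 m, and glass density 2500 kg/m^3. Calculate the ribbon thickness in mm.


Ribbon cross-section from mass balance:
  Volume rate = throughput / density = 35775 / 2500 = 14.31 m^3/h
  thickness = volume rate / (speed * 60 * width), i.e.
  thickness = throughput / (60 * speed * width * density) * 1000
  thickness = 35775 / (60 * 10.6 * 3.0 * 2500) * 1000 = 7.5 mm

7.5 mm


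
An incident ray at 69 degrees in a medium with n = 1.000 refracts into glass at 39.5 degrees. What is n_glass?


Apply Snell's law: n1 * sin(theta1) = n2 * sin(theta2)
  n2 = n1 * sin(theta1) / sin(theta2)
  sin(69) = 0.93358
  sin(39.5) = 0.636078
  n2 = 1.000 * 0.93358 / 0.636078 = 1.4677

1.4677


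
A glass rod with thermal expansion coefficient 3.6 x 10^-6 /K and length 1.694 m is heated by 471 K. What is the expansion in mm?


Thermal expansion formula: dL = alpha * L0 * dT
  dL = (3.6 x 10^-6) * 1.694 * 471 = 0.00287235 m
Convert to mm: 0.00287235 * 1000 = 2.8723 mm

2.8723 mm


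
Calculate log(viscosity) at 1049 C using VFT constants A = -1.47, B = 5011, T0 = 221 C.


VFT equation: log(eta) = A + B / (T - T0)
  T - T0 = 1049 - 221 = 828
  B / (T - T0) = 5011 / 828 = 6.052
  log(eta) = -1.47 + 6.052 = 4.582

4.582


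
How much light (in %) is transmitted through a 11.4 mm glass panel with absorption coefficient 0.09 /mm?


Beer-Lambert law: T = exp(-alpha * thickness)
  exponent = -0.09 * 11.4 = -1.026
  T = exp(-1.026) = 0.3584
  Percentage = 0.3584 * 100 = 35.84%

35.84%


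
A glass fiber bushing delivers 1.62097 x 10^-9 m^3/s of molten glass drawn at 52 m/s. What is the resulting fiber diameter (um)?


Cross-sectional area from continuity:
  A = Q / v = 1.62097 x 10^-9 / 52 = 3.11725 x 10^-11 m^2
Diameter from circular cross-section:
  d = sqrt(4A / pi) * 10^6 (m -> um)
  d = sqrt(4 * 3.11725 x 10^-11 / pi) * 10^6 = 6.3 um

6.3 um


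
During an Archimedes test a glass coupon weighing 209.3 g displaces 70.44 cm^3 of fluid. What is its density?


Use the definition of density:
  rho = mass / volume
  rho = 209.3 / 70.44 = 2.971 g/cm^3

2.971 g/cm^3


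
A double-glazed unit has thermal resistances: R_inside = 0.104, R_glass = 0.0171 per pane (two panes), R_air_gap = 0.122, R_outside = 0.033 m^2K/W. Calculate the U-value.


Total thermal resistance (series):
  R_total = R_in + R_glass + R_air + R_glass + R_out
  R_total = 0.104 + 0.0171 + 0.122 + 0.0171 + 0.033 = 0.2932 m^2K/W
U-value = 1 / R_total = 1 / 0.2932 = 3.411 W/m^2K

3.411 W/m^2K


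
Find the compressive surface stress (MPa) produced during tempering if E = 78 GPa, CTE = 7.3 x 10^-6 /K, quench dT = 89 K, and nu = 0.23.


Tempering stress: sigma = E * alpha * dT / (1 - nu)
  E (MPa) = 78 * 1000 = 78000
  Numerator = 78000 * (7.3 x 10^-6) * 89 = 50.6766
  Denominator = 1 - 0.23 = 0.77
  sigma = 50.6766 / 0.77 = 65.8 MPa

65.8 MPa


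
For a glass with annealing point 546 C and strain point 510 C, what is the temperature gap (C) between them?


Gap = T_anneal - T_strain:
  gap = 546 - 510 = 36 C

36 C


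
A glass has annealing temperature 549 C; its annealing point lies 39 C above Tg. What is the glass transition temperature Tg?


Rearrange T_anneal = Tg + offset for Tg:
  Tg = T_anneal - offset = 549 - 39 = 510 C

510 C


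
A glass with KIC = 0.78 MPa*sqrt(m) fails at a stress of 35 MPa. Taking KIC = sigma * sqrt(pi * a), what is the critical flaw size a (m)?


Rearrange KIC = sigma * sqrt(pi * a):
  sqrt(pi * a) = KIC / sigma
  sqrt(pi * a) = 0.78 / 35 = 0.022286
  a = (KIC / sigma)^2 / pi
  a = 0.022286^2 / pi = 0.0001581 m

0.0001581 m


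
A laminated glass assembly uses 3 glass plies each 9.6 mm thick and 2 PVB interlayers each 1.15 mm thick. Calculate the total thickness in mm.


Total thickness = glass contribution + PVB contribution
  Glass: 3 * 9.6 = 28.8 mm
  PVB: 2 * 1.15 = 2.3 mm
  Total = 28.8 + 2.3 = 31.1 mm

31.1 mm


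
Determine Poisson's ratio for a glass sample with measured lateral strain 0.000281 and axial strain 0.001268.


Poisson's ratio: nu = lateral strain / axial strain
  nu = 0.000281 / 0.001268 = 0.2216

0.2216


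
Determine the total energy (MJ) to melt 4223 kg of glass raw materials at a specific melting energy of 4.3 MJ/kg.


Total energy = mass * specific energy
  E = 4223 * 4.3 = 18158.9 MJ

18158.9 MJ


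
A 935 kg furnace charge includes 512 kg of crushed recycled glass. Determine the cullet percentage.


Cullet ratio = (cullet mass / total batch mass) * 100
  Ratio = 512 / 935 * 100 = 54.76%

54.76%


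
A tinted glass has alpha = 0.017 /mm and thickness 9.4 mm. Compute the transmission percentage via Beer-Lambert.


Beer-Lambert law: T = exp(-alpha * thickness)
  exponent = -0.017 * 9.4 = -0.1598
  T = exp(-0.1598) = 0.8523
  Percentage = 0.8523 * 100 = 85.23%

85.23%


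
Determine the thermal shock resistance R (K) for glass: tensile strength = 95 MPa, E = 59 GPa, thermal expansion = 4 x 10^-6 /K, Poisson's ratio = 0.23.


Thermal shock resistance: R = sigma * (1 - nu) / (E * alpha)
  Numerator = 95 * (1 - 0.23) = 73.15
  Denominator = 59 * 1000 * (4 x 10^-6) = 0.236
  R = 73.15 / 0.236 = 310.0 K

310.0 K


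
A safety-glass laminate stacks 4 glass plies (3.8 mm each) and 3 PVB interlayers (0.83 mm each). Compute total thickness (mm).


Total thickness = glass contribution + PVB contribution
  Glass: 4 * 3.8 = 15.2 mm
  PVB: 3 * 0.83 = 2.49 mm
  Total = 15.2 + 2.49 = 17.69 mm

17.69 mm


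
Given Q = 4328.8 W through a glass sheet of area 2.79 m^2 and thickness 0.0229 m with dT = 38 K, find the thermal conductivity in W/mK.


Fourier's law rearranged: k = Q * t / (A * dT)
  Numerator = 4328.8 * 0.0229 = 99.12952
  Denominator = 2.79 * 38 = 106.02
  k = 99.12952 / 106.02 = 0.935 W/mK

0.935 W/mK


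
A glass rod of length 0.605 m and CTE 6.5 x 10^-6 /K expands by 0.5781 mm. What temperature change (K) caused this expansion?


Rearrange dL = alpha * L0 * dT for dT:
  dT = dL / (alpha * L0)
  dL (m) = 0.5781 / 1000 = 0.0005781
  dT = 0.0005781 / ((6.5 x 10^-6) * 0.605) = 147.0 K

147.0 K


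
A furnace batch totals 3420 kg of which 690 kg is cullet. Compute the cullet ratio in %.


Cullet ratio = (cullet mass / total batch mass) * 100
  Ratio = 690 / 3420 * 100 = 20.18%

20.18%


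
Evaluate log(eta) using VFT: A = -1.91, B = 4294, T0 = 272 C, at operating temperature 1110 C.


VFT equation: log(eta) = A + B / (T - T0)
  T - T0 = 1110 - 272 = 838
  B / (T - T0) = 4294 / 838 = 5.124
  log(eta) = -1.91 + 5.124 = 3.214

3.214


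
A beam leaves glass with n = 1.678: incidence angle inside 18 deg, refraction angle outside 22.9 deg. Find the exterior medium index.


Apply Snell's law: n1 * sin(theta1) = n2 * sin(theta2)
  n2 = n1 * sin(theta1) / sin(theta2)
  sin(18) = 0.309017
  sin(22.9) = 0.389124
  n2 = 1.678 * 0.309017 / 0.389124 = 1.3326

1.3326


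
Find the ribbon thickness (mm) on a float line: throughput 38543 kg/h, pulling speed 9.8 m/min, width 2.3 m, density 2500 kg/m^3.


Ribbon cross-section from mass balance:
  Volume rate = throughput / density = 38543 / 2500 = 15.4172 m^3/h
  thickness = volume rate / (speed * 60 * width), i.e.
  thickness = throughput / (60 * speed * width * density) * 1000
  thickness = 38543 / (60 * 9.8 * 2.3 * 2500) * 1000 = 11.4 mm

11.4 mm


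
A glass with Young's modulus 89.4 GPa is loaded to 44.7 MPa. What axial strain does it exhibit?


Rearrange E = sigma / epsilon:
  epsilon = sigma / E
  E (MPa) = 89.4 * 1000 = 89400
  epsilon = 44.7 / 89400 = 0.0005

0.0005


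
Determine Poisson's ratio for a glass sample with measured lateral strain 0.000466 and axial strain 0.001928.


Poisson's ratio: nu = lateral strain / axial strain
  nu = 0.000466 / 0.001928 = 0.2417

0.2417


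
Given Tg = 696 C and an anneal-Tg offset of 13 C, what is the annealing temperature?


The annealing temperature is Tg plus the offset:
  T_anneal = 696 + 13 = 709 C

709 C


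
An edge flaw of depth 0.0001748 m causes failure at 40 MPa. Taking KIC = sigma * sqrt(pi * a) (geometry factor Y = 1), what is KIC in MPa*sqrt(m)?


Fracture toughness: KIC = sigma * sqrt(pi * a)
  pi * a = pi * 0.0001748 = 0.00054915
  sqrt(pi * a) = 0.023434
  KIC = 40 * 0.023434 = 0.937 MPa*sqrt(m)

0.937 MPa*sqrt(m)


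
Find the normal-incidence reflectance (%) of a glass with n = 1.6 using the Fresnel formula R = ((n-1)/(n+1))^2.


Fresnel reflectance at normal incidence:
  R = ((n - 1)/(n + 1))^2
  (n - 1)/(n + 1) = (1.6 - 1)/(1.6 + 1) = 0.230769
  R = 0.230769^2 = 0.0532543
  R(%) = 0.0532543 * 100 = 5.325%

5.325%


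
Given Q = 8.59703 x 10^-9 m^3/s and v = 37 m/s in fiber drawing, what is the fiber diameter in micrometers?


Cross-sectional area from continuity:
  A = Q / v = 8.59703 x 10^-9 / 37 = 2.323522 x 10^-10 m^2
Diameter from circular cross-section:
  d = sqrt(4A / pi) * 10^6 (m -> um)
  d = sqrt(4 * 2.323522 x 10^-10 / pi) * 10^6 = 17.2 um

17.2 um


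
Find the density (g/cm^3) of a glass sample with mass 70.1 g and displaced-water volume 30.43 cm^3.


Use the definition of density:
  rho = mass / volume
  rho = 70.1 / 30.43 = 2.304 g/cm^3

2.304 g/cm^3


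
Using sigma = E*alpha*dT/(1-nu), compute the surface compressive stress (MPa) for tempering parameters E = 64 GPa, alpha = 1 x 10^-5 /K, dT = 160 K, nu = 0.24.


Tempering stress: sigma = E * alpha * dT / (1 - nu)
  E (MPa) = 64 * 1000 = 64000
  Numerator = 64000 * (1 x 10^-5) * 160 = 102.4
  Denominator = 1 - 0.24 = 0.76
  sigma = 102.4 / 0.76 = 134.7 MPa

134.7 MPa
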